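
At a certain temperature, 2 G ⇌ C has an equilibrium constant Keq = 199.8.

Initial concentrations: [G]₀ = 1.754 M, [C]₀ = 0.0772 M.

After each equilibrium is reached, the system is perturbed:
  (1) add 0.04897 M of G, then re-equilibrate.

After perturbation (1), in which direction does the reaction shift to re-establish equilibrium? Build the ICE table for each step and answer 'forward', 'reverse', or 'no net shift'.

Direction: forward

Q₀ = 0.02509 vs Keq = 199.8 ⇒ Q<K, forward
Step 1:
                    G           C
  init          1.754      0.0772
  Δ            -1.686      0.8431
  eq          0.06787      0.9203
  solve Keq expr → x = 0.8431; check Q = 199.8
Then add 0.04897 M of G.
Step 2:
                    G           C
  init         0.1168      0.9203
  Δ          -0.04809     0.02404
  eq          0.06875      0.9443
  solve Keq expr → x = 0.02404; check Q = 199.8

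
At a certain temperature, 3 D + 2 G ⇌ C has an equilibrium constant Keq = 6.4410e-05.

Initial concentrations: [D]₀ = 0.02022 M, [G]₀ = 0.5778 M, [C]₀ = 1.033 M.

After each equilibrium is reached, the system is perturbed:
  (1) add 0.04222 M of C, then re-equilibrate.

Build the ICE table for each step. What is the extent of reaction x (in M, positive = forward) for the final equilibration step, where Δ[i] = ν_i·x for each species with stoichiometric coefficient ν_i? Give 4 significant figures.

Q₀ = 3.7428e+05 vs Keq = 6.4410e-05 ⇒ Q>K, reverse
Step 1:
                    D           G           C
  Initial     0.02022      0.5778       1.033
  Change         3.06        2.04       -1.02
  Equil         3.081       2.618      0.0129
  solve Keq expr → x = -1.02; check Q = 6.4410e-05
Then add 0.04222 M of C.
Step 2:
                    D           G           C
  Initial       3.081       2.618     0.05512
  Change       0.1193     0.07954    -0.03977
  Equil           3.2       2.698     0.01536
  solve Keq expr → x = -0.03977; check Q = 6.4410e-05

x = -0.03977 M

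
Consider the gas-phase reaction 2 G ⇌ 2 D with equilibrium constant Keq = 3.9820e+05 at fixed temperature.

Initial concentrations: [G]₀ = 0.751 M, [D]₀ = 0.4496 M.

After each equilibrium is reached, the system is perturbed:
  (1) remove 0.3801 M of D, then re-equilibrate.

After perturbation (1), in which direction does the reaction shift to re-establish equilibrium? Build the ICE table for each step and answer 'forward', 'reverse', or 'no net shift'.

Q₀ = 0.3584 vs Keq = 3.9820e+05 ⇒ Q<K, forward
Step 1:
                   G          D
  Initial      0.751     0.4496
  Change     -0.7491     0.7491
  Equil       0.0019      1.199
  solve Keq expr → x = 0.3746; check Q = 3.9820e+05
Then remove 0.3801 M of D.
Step 2:
                   G          D
  Initial     0.0019     0.8186
  Change  -6.0139e-04 6.0139e-04
  Equil     0.001298     0.8192
  solve Keq expr → x = 3.0070e-04; check Q = 3.9820e+05

Direction: forward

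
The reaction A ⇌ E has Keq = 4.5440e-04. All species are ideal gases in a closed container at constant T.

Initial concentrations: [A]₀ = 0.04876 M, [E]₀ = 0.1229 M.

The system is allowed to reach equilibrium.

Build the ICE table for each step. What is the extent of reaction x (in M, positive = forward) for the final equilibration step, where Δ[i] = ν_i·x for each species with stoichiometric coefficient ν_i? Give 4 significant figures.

Q₀ = 2.521 vs Keq = 4.5440e-04 ⇒ Q>K, reverse
Step 1:
                  A         E
  init      0.04876    0.1229
  Δ          0.1228   -0.1228
  eq         0.1716 7.7967e-05
  solve Keq expr → x = -0.1228; check Q = 4.5440e-04

x = -0.1228 M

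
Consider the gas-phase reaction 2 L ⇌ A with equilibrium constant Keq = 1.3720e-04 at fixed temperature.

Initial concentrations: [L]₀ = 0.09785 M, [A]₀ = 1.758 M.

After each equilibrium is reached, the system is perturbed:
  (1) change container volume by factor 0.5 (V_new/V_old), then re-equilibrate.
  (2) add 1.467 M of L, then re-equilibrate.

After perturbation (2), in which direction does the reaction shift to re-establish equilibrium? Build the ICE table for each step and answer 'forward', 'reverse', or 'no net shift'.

Direction: forward

Q₀ = 183.6 vs Keq = 1.3720e-04 ⇒ Q>K, reverse
Step 1:
                   L          A
  init       0.09785      1.758
  Δ            3.512     -1.756
  eq            3.61   0.001788
  solve Keq expr → x = -1.756; check Q = 1.3720e-04
Then change container volume by factor 0.5 (V_new/V_old).
Step 2:
                   L          A
  init         7.221   0.003577
  Δ        -0.007125   0.003562
  eq           7.213   0.007139
  solve Keq expr → x = 0.003562; check Q = 1.3720e-04
Then add 1.467 M of L.
Step 3:
                   L          A
  init          8.68   0.007139
  Δ        -0.006368   0.003184
  eq           8.674    0.01032
  solve Keq expr → x = 0.003184; check Q = 1.3720e-04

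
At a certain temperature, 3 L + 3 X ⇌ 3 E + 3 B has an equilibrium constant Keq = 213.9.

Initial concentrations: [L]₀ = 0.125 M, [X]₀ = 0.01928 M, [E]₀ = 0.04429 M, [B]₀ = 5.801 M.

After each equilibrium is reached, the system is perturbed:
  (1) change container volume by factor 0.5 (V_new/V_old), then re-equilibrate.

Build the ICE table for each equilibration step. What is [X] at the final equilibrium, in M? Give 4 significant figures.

[X]_eq = 0.109 M

Q₀ = 1.2116e+06 vs Keq = 213.9 ⇒ Q>K, reverse
Step 1:
                  L         X         E         B
  Initial     0.125   0.01928   0.04429     5.801
  Change    0.03523   0.03523  -0.03523  -0.03523
  Equil      0.1602   0.05451   0.00906     5.766
  solve Keq expr → x = -0.01174; check Q = 213.9
Then change container volume by factor 0.5 (V_new/V_old).
Step 2:
                  L         X         E         B
  Initial    0.3205     0.109   0.01812     11.53
  Change          0         0         0         0
  Equil      0.3205     0.109   0.01812     11.53
  solve Keq expr → x = 0; check Q = 213.9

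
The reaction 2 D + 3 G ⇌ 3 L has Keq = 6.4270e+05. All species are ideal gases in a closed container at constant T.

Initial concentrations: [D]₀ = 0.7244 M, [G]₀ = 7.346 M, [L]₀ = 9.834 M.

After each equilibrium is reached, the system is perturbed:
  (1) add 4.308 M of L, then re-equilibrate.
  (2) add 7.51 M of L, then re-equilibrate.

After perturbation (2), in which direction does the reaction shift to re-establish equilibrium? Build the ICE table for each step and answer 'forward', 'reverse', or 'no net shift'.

Q₀ = 4.572 vs Keq = 6.4270e+05 ⇒ Q<K, forward
Step 1:
                    D           G           L
  init         0.7244       7.346       9.834
  Δ           -0.7215      -1.082       1.082
  eq          0.00287       6.264       10.92
  solve Keq expr → x = 0.3608; check Q = 6.4270e+05
Then add 4.308 M of L.
Step 2:
                    D           G           L
  init        0.00287       6.264       15.22
  Δ          0.001852    0.002779   -0.002779
  eq         0.004722       6.266       15.22
  solve Keq expr → x = -9.2618e-04; check Q = 6.4270e+05
Then add 7.51 M of L.
Step 3:
                    D           G           L
  init       0.004722       6.266       22.73
  Δ           0.00388    0.005821   -0.005821
  eq         0.008603       6.272       22.73
  solve Keq expr → x = -0.00194; check Q = 6.4270e+05

Direction: reverse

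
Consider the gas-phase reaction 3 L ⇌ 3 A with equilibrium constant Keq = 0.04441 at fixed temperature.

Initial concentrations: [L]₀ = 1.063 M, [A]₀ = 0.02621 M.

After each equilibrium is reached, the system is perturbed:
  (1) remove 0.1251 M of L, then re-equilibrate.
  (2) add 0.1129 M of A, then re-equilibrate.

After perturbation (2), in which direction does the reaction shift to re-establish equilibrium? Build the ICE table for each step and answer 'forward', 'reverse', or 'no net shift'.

Q₀ = 1.4990e-05 vs Keq = 0.04441 ⇒ Q<K, forward
Step 1:
                  L         A
  I           1.063   0.02621
  C         -0.2586    0.2586
  E          0.8044    0.2848
  solve Keq expr → x = 0.08621; check Q = 0.04441
Then remove 0.1251 M of L.
Step 2:
                  L         A
  I          0.6793    0.2848
  C         0.03272  -0.03272
  E           0.712    0.2521
  solve Keq expr → x = -0.01091; check Q = 0.04441
Then add 0.1129 M of A.
Step 3:
                  L         A
  I           0.712     0.365
  C         0.08337  -0.08337
  E          0.7954    0.2817
  solve Keq expr → x = -0.02779; check Q = 0.04441

Direction: reverse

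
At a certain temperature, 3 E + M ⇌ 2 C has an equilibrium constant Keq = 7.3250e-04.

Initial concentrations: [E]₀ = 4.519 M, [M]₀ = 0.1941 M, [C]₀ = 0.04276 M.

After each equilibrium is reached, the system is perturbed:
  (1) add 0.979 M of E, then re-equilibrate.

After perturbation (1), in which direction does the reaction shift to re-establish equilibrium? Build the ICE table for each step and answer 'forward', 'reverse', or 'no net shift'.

Direction: forward

Q₀ = 1.0208e-04 vs Keq = 7.3250e-04 ⇒ Q<K, forward
Step 1:
                    E           M           C
  I             4.519      0.1941     0.04276
  C          -0.08929    -0.02976     0.05953
  E              4.43      0.1643      0.1023
  solve Keq expr → x = 0.02976; check Q = 7.3250e-04
Then add 0.979 M of E.
Step 2:
                    E           M           C
  I             5.409      0.1643      0.1023
  C          -0.04221    -0.01407     0.02814
  E             5.366      0.1503      0.1304
  solve Keq expr → x = 0.01407; check Q = 7.3250e-04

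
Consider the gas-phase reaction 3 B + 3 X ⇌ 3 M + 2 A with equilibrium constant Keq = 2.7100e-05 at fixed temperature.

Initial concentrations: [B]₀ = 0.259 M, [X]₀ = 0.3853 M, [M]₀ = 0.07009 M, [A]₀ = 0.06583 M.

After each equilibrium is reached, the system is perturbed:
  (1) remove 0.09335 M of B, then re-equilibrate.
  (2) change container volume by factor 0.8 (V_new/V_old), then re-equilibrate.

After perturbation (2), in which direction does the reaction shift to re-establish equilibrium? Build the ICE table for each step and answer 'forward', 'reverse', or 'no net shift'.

Q₀ = 0.001501 vs Keq = 2.7100e-05 ⇒ Q>K, reverse
Step 1:
                   B          X          M          A
  Initial      0.259     0.3853    0.07009    0.06583
  Change     0.03804    0.03804   -0.03804   -0.02536
  Equil        0.297     0.4233    0.03205    0.04047
  solve Keq expr → x = -0.01268; check Q = 2.7100e-05
Then remove 0.09335 M of B.
Step 2:
                   B          X          M          A
  Initial     0.2037     0.4233    0.03205    0.04047
  Change    0.006982   0.006982  -0.006982  -0.004655
  Equil       0.2107     0.4303    0.02506    0.03581
  solve Keq expr → x = -0.002327; check Q = 2.7100e-05
Then change container volume by factor 0.8 (V_new/V_old).
Step 3:
                   B          X          M          A
  Initial     0.2633     0.5379    0.03133    0.04477
  Change   -0.001596  -0.001596   0.001596   0.001064
  Equil       0.2617     0.5363    0.03293    0.04583
  solve Keq expr → x = 5.3188e-04; check Q = 2.7100e-05

Direction: forward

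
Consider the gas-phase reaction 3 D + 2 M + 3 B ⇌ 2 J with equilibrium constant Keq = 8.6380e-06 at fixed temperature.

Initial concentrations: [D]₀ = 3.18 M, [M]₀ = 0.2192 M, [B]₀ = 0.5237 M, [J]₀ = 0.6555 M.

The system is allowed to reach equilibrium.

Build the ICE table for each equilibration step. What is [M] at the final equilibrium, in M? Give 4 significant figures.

Q₀ = 1.936 vs Keq = 8.6380e-06 ⇒ Q>K, reverse
Step 1:
                  D         M         B         J
  I            3.18    0.2192    0.5237    0.6555
  C          0.9293    0.6195    0.9293   -0.6195
  E           4.109    0.8387     1.453   0.03597
  solve Keq expr → x = -0.3098; check Q = 8.6380e-06

[M]_eq = 0.8387 M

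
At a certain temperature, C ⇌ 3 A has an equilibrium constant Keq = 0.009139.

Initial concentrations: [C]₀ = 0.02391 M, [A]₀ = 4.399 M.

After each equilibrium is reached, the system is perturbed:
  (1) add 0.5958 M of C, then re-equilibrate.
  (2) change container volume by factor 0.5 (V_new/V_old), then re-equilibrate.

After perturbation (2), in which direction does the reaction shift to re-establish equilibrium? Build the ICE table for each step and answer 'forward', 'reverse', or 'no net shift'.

Q₀ = 3560 vs Keq = 0.009139 ⇒ Q>K, reverse
Step 1:
                   C          A
  Initial    0.02391      4.399
  Change       1.388     -4.164
  Equil        1.412     0.2346
  solve Keq expr → x = -1.388; check Q = 0.009139
Then add 0.5958 M of C.
Step 2:
                   C          A
  Initial      2.008     0.2346
  Change   -0.009594    0.02878
  Equil        1.998     0.2633
  solve Keq expr → x = 0.009594; check Q = 0.009139
Then change container volume by factor 0.5 (V_new/V_old).
Step 3:
                   C          A
  Initial      3.997     0.5267
  Change     0.06437    -0.1931
  Equil        4.061     0.3336
  solve Keq expr → x = -0.06437; check Q = 0.009139

Direction: reverse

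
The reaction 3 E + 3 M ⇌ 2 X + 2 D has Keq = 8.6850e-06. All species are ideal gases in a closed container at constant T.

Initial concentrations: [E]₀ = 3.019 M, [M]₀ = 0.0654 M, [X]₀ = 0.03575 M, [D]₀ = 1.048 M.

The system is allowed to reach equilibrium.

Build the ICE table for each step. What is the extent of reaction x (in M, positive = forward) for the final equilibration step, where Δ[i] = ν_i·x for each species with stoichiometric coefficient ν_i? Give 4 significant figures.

x = -0.01756 M

Q₀ = 0.1824 vs Keq = 8.6850e-06 ⇒ Q>K, reverse
Step 1:
                    E           M           X           D
  I             3.019      0.0654     0.03575       1.048
  C           0.05267     0.05267    -0.03511    -0.03511
  E             3.072      0.1181  6.3549e-04       1.013
  solve Keq expr → x = -0.01756; check Q = 8.6850e-06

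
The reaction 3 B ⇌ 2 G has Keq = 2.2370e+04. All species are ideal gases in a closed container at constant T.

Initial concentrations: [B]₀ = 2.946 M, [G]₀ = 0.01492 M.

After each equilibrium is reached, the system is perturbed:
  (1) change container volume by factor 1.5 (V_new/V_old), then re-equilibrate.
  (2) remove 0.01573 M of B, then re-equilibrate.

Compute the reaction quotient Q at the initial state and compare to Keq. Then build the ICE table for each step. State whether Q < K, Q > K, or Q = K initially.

Q₀ = 8.7064e-06; Q < K (proceeds forward)

Q₀ = 8.7064e-06 vs Keq = 2.2370e+04 ⇒ Q<K, forward
Step 1:
                    B           G
  Initial       2.946     0.01492
  Change       -2.891       1.927
  Equil       0.05524       1.942
  solve Keq expr → x = 0.9636; check Q = 2.2370e+04
Then change container volume by factor 1.5 (V_new/V_old).
Step 2:
                    B           G
  Initial     0.03683       1.295
  Change     0.005254   -0.003502
  Equil       0.04208       1.291
  solve Keq expr → x = -0.001751; check Q = 2.2370e+04
Then remove 0.01573 M of B.
Step 3:
                    B           G
  Initial     0.02635       1.291
  Change      0.01551    -0.01034
  Equil       0.04186       1.281
  solve Keq expr → x = -0.005168; check Q = 2.2370e+04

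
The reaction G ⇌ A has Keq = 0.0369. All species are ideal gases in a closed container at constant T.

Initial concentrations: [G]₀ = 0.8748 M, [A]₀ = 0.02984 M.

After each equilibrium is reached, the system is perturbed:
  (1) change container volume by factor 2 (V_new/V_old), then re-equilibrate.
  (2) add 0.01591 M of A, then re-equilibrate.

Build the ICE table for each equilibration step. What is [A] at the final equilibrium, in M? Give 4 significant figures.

Q₀ = 0.03411 vs Keq = 0.0369 ⇒ Q<K, forward
Step 1:
                   G          A
  I           0.8748    0.02984
  C        -0.002353   0.002353
  E           0.8724    0.03219
  solve Keq expr → x = 0.002353; check Q = 0.0369
Then change container volume by factor 2 (V_new/V_old).
Step 2:
                   G          A
  I           0.4362     0.0161
  C                0          0
  E           0.4362     0.0161
  solve Keq expr → x = 0; check Q = 0.0369
Then add 0.01591 M of A.
Step 3:
                   G          A
  I           0.4362    0.03201
  C          0.01534   -0.01534
  E           0.4516    0.01666
  solve Keq expr → x = -0.01534; check Q = 0.0369

[A]_eq = 0.01666 M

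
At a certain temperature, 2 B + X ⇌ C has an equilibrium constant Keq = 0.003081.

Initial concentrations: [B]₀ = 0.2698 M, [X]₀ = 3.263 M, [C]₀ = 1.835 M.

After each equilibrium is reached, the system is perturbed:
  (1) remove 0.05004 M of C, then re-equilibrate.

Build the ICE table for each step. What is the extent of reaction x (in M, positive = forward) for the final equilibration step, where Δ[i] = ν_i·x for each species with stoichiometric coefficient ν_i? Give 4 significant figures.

x = 0.04003 M

Q₀ = 7.726 vs Keq = 0.003081 ⇒ Q>K, reverse
Step 1:
                    B           X           C
  init         0.2698       3.263       1.835
  Δ             3.287       1.644      -1.644
  eq            3.557       4.907      0.1913
  solve Keq expr → x = -1.644; check Q = 0.003081
Then remove 0.05004 M of C.
Step 2:
                    B           X           C
  init          3.557       4.907      0.1413
  Δ          -0.08007    -0.04003     0.04003
  eq            3.477       4.867      0.1813
  solve Keq expr → x = 0.04003; check Q = 0.003081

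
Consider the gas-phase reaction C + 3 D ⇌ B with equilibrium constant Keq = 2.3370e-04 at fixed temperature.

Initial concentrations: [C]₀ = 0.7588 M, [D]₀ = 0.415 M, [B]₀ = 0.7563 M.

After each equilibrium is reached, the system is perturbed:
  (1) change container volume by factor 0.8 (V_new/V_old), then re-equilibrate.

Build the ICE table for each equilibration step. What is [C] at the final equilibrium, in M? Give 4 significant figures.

Q₀ = 13.95 vs Keq = 2.3370e-04 ⇒ Q>K, reverse
Step 1:
                  C         D         B
  I          0.7588     0.415    0.7563
  C          0.7496     2.249   -0.7496
  E           1.508     2.664  0.006664
  solve Keq expr → x = -0.7496; check Q = 2.3370e-04
Then change container volume by factor 0.8 (V_new/V_old).
Step 2:
                  C         D         B
  I           1.886      3.33   0.00833
  C       -0.007546  -0.02264  0.007546
  E           1.878     3.307   0.01588
  solve Keq expr → x = 0.007546; check Q = 2.3370e-04

[C]_eq = 1.878 M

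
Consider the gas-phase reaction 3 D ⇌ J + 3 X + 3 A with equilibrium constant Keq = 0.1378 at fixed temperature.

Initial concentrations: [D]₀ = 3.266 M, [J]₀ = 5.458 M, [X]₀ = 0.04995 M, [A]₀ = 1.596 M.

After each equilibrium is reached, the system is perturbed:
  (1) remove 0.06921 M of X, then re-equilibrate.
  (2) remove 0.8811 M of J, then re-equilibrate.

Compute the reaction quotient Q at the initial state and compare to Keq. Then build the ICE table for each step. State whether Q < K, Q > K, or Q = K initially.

Q₀ = 7.9376e-05; Q < K (proceeds forward)

Q₀ = 7.9376e-05 vs Keq = 0.1378 ⇒ Q<K, forward
Step 1:
                   D          J          X          A
  Initial      3.266      5.458    0.04995      1.596
  Change     -0.3765     0.1255     0.3765     0.3765
  Equil        2.889      5.584     0.4265      1.973
  solve Keq expr → x = 0.1255; check Q = 0.1378
Then remove 0.06921 M of X.
Step 2:
                   D          J          X          A
  Initial      2.889      5.584     0.3573      1.973
  Change    -0.05079    0.01693    0.05079    0.05079
  Equil        2.839        5.6     0.4081      2.023
  solve Keq expr → x = 0.01693; check Q = 0.1378
Then remove 0.8811 M of J.
Step 3:
                   D          J          X          A
  Initial      2.839      4.719     0.4081      2.023
  Change    -0.01746   0.005819    0.01746    0.01746
  Equil        2.821      4.725     0.4255      2.041
  solve Keq expr → x = 0.005819; check Q = 0.1378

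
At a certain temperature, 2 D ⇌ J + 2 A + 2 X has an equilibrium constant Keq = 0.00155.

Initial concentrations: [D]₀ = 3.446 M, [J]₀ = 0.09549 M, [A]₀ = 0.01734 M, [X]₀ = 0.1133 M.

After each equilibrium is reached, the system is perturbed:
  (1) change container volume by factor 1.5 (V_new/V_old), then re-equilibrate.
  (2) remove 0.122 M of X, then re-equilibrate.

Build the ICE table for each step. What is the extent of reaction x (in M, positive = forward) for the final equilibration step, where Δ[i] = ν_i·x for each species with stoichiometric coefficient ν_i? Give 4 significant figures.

Q₀ = 3.1037e-08 vs Keq = 0.00155 ⇒ Q<K, forward
Step 1:
                  D         J         A         X
  init        3.446   0.09549   0.01734    0.1133
  Δ         -0.4054    0.2027    0.4054    0.4054
  eq          3.041    0.2982    0.4227    0.5187
  solve Keq expr → x = 0.2027; check Q = 0.00155
Then change container volume by factor 1.5 (V_new/V_old).
Step 2:
                  D         J         A         X
  init        2.027    0.1988    0.2818    0.3458
  Δ        -0.08274   0.04137   0.08274   0.08274
  eq          1.944    0.2401    0.3645    0.4285
  solve Keq expr → x = 0.04137; check Q = 0.00155
Then remove 0.122 M of X.
Step 3:
                  D         J         A         X
  init        1.944    0.2401    0.3645    0.3065
  Δ          -0.047    0.0235     0.047     0.047
  eq          1.897    0.2636    0.4115    0.3535
  solve Keq expr → x = 0.0235; check Q = 0.00155

x = 0.0235 M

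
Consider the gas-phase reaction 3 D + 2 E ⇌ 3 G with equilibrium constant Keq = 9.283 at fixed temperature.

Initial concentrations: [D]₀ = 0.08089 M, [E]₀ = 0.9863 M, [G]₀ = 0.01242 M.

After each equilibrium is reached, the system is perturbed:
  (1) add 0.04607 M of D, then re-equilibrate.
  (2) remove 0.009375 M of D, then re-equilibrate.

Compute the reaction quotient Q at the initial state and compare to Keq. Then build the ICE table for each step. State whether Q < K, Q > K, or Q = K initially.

Q₀ = 0.003721 vs Keq = 9.283 ⇒ Q<K, forward
Step 1:
                    D           E           G
  init        0.08089      0.9863     0.01242
  Δ          -0.05015    -0.03343     0.05015
  eq          0.03074      0.9529     0.06257
  solve Keq expr → x = 0.01672; check Q = 9.283
Then add 0.04607 M of D.
Step 2:
                    D           E           G
  init        0.07681      0.9529     0.06257
  Δ          -0.03045     -0.0203     0.03045
  eq          0.04637      0.9326     0.09301
  solve Keq expr → x = 0.01015; check Q = 9.283
Then remove 0.009375 M of D.
Step 3:
                    D           E           G
  init        0.03699      0.9326     0.09301
  Δ          0.006172    0.004114   -0.006172
  eq          0.04316      0.9367     0.08684
  solve Keq expr → x = -0.002057; check Q = 9.283

Q₀ = 0.003721; Q < K (proceeds forward)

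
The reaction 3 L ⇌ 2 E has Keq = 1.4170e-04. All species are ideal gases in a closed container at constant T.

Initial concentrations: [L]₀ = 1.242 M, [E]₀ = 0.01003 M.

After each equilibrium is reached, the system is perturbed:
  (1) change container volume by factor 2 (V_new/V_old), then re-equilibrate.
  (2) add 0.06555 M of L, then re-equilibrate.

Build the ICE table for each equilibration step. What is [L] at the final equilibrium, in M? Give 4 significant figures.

[L]_eq = 0.684 M

Q₀ = 5.2509e-05 vs Keq = 1.4170e-04 ⇒ Q<K, forward
Step 1:
                    L           E
  init          1.242     0.01003
  Δ          -0.00939     0.00626
  eq            1.233     0.01629
  solve Keq expr → x = 0.00313; check Q = 1.4170e-04
Then change container volume by factor 2 (V_new/V_old).
Step 2:
                    L           E
  init         0.6163    0.008145
  Δ          0.003505   -0.002336
  eq           0.6198    0.005809
  solve Keq expr → x = -0.001168; check Q = 1.4170e-04
Then add 0.06555 M of L.
Step 3:
                    L           E
  init         0.6854    0.005809
  Δ         -0.001387  9.2492e-04
  eq            0.684    0.006734
  solve Keq expr → x = 4.6246e-04; check Q = 1.4170e-04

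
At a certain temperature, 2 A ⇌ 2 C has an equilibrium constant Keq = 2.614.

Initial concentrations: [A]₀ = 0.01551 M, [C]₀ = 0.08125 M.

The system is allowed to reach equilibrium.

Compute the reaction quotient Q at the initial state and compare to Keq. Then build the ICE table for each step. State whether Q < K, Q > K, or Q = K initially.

Q₀ = 27.44; Q > K (proceeds reverse)

Q₀ = 27.44 vs Keq = 2.614 ⇒ Q>K, reverse
Step 1:
                   A          C
  Initial    0.01551    0.08125
  Change     0.02147   -0.02147
  Equil      0.03698    0.05978
  solve Keq expr → x = -0.01073; check Q = 2.614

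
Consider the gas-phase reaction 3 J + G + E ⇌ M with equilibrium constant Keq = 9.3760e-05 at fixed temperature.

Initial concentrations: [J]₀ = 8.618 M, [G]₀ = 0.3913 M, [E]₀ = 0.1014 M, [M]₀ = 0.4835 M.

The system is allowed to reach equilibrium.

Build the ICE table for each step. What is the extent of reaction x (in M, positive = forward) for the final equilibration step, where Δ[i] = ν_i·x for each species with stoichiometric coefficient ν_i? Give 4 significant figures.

x = -0.4418 M

Q₀ = 0.01904 vs Keq = 9.3760e-05 ⇒ Q>K, reverse
Step 1:
                  J         G         E         M
  Initial     8.618    0.3913    0.1014    0.4835
  Change      1.325    0.4418    0.4418   -0.4418
  Equil       9.943    0.8331    0.5432   0.04171
  solve Keq expr → x = -0.4418; check Q = 9.3760e-05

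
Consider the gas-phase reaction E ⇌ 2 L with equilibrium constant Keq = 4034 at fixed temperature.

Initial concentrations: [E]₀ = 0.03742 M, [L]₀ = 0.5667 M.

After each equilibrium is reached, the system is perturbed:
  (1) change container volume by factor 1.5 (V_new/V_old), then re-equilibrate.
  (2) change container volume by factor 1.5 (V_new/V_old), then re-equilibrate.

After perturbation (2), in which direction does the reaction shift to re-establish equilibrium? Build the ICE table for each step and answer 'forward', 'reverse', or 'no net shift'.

Q₀ = 8.582 vs Keq = 4034 ⇒ Q<K, forward
Step 1:
                    E           L
  I           0.03742      0.5667
  C          -0.03732     0.07464
  E        1.0196e-04      0.6413
  solve Keq expr → x = 0.03732; check Q = 4034
Then change container volume by factor 1.5 (V_new/V_old).
Step 2:
                    E           L
  I        6.7974e-05      0.4276
  C       -2.2648e-05  4.5297e-05
  E        4.5326e-05      0.4276
  solve Keq expr → x = 2.2648e-05; check Q = 4034
Then change container volume by factor 1.5 (V_new/V_old).
Step 3:
                    E           L
  I        3.0217e-05      0.2851
  C       -1.0070e-05  2.0139e-05
  E        2.0148e-05      0.2851
  solve Keq expr → x = 1.0070e-05; check Q = 4034

Direction: forward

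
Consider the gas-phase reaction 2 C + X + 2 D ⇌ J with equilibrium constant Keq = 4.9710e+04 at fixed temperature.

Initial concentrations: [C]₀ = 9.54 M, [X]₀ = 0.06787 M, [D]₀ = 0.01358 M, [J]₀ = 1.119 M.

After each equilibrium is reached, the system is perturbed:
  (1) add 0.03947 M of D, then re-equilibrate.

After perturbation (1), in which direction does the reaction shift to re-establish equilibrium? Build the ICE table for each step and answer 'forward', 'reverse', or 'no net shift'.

Direction: forward

Q₀ = 982.3 vs Keq = 4.9710e+04 ⇒ Q<K, forward
Step 1:
                   C          X          D          J
  I             9.54    0.06787    0.01358      1.119
  C         -0.01158  -0.005788   -0.01158   0.005788
  E            9.528    0.06208   0.002004      1.125
  solve Keq expr → x = 0.005788; check Q = 4.9710e+04
Then add 0.03947 M of D.
Step 2:
                   C          X          D          J
  I            9.528    0.06208    0.04147      1.125
  C         -0.03902   -0.01951   -0.03902    0.01951
  E            9.489    0.04257   0.002451      1.144
  solve Keq expr → x = 0.01951; check Q = 4.9710e+04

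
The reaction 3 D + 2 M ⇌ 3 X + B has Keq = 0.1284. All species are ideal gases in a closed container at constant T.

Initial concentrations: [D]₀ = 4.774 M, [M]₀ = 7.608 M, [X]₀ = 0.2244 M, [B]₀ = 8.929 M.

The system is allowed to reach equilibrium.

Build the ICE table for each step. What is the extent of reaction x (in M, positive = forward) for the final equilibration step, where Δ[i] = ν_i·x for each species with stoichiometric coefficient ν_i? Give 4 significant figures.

x = 0.6693 M

Q₀ = 1.6021e-05 vs Keq = 0.1284 ⇒ Q<K, forward
Step 1:
                   D          M          X          B
  Initial      4.774      7.608     0.2244      8.929
  Change      -2.008     -1.339      2.008     0.6693
  Equil        2.766      6.269      2.232      9.598
  solve Keq expr → x = 0.6693; check Q = 0.1284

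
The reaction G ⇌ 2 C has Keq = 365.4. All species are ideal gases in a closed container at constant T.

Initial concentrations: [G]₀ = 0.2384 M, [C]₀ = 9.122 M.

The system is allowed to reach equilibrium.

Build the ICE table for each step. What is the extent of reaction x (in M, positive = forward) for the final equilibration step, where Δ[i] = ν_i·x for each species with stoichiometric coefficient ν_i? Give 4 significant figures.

Q₀ = 349 vs Keq = 365.4 ⇒ Q<K, forward
Step 1:
                   G          C
  Initial     0.2384      9.122
  Change   -0.009704    0.01941
  Equil       0.2287      9.141
  solve Keq expr → x = 0.009704; check Q = 365.4

x = 0.009704 M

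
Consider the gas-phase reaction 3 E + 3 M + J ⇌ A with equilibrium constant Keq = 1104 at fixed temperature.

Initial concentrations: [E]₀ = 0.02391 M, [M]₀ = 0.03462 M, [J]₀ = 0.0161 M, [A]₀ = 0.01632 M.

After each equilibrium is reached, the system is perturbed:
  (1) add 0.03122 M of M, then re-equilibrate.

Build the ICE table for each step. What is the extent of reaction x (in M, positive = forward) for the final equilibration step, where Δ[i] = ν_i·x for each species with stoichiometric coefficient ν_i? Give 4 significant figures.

x = 1.2783e-05 M

Q₀ = 1.7872e+09 vs Keq = 1104 ⇒ Q>K, reverse
Step 1:
                  E         M         J         A
  init      0.02391   0.03462    0.0161   0.01632
  Δ         0.04894   0.04894   0.01631  -0.01631
  eq        0.07285   0.08356   0.03241 8.0690e-06
  solve Keq expr → x = -0.01631; check Q = 1104
Then add 0.03122 M of M.
Step 2:
                  E         M         J         A
  init      0.07285    0.1148   0.03241 8.0690e-06
  Δ       -3.8349e-05 -3.8349e-05 -1.2783e-05 1.2783e-05
  eq        0.07281    0.1147    0.0324 2.0852e-05
  solve Keq expr → x = 1.2783e-05; check Q = 1104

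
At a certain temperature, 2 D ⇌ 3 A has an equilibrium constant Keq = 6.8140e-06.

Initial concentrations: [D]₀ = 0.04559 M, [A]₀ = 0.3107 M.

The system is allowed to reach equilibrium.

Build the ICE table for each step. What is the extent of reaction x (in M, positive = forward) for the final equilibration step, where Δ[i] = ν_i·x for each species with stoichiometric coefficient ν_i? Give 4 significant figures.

x = -0.1011 M

Q₀ = 14.43 vs Keq = 6.8140e-06 ⇒ Q>K, reverse
Step 1:
                  D         A
  I         0.04559    0.3107
  C          0.2021   -0.3032
  E          0.2477  0.007478
  solve Keq expr → x = -0.1011; check Q = 6.8140e-06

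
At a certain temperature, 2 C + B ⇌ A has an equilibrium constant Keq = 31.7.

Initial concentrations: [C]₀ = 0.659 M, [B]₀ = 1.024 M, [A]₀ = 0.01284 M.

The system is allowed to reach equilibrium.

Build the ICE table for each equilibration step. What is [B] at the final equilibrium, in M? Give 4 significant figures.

[B]_eq = 0.7495 M

Q₀ = 0.02887 vs Keq = 31.7 ⇒ Q<K, forward
Step 1:
                   C          B          A
  init         0.659      1.024    0.01284
  Δ           -0.549    -0.2745     0.2745
  eq            0.11     0.7495     0.2874
  solve Keq expr → x = 0.2745; check Q = 31.7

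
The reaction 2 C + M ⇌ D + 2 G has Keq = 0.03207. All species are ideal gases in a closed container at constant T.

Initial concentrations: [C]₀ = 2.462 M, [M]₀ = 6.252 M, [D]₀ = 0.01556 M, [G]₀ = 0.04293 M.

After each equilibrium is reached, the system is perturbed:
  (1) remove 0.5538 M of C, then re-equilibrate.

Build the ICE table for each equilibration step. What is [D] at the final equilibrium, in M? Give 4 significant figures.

[D]_eq = 0.3932 M

Q₀ = 7.5672e-07 vs Keq = 0.03207 ⇒ Q<K, forward
Step 1:
                   C          M          D          G
  init         2.462      6.252    0.01556    0.04293
  Δ          -0.9204    -0.4602     0.4602     0.9204
  eq           1.542      5.792     0.4757     0.9633
  solve Keq expr → x = 0.4602; check Q = 0.03207
Then remove 0.5538 M of C.
Step 2:
                   C          M          D          G
  init        0.9878      5.792     0.4757     0.9633
  Δ           0.1652    0.08258   -0.08258    -0.1652
  eq           1.153      5.874     0.3932     0.7981
  solve Keq expr → x = -0.08258; check Q = 0.03207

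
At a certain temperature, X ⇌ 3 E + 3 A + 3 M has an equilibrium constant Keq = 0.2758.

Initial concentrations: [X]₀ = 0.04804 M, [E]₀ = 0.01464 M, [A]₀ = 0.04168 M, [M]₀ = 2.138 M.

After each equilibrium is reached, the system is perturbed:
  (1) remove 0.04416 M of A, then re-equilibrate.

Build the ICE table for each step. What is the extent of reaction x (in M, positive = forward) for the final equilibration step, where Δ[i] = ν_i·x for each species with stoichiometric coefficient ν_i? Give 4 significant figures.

Q₀ = 4.6220e-08 vs Keq = 0.2758 ⇒ Q<K, forward
Step 1:
                    X           E           A           M
  Initial     0.04804     0.01464     0.04168       2.138
  Change     -0.04705      0.1411      0.1411      0.1411
  Equil    9.9175e-04      0.1558      0.1828       2.279
  solve Keq expr → x = 0.04705; check Q = 0.2758
Then remove 0.04416 M of A.
Step 2:
                    X           E           A           M
  Initial  9.9175e-04      0.1558      0.1387       2.279
  Change  -5.2921e-04    0.001588    0.001588    0.001588
  Equil    4.6254e-04      0.1574      0.1403       2.281
  solve Keq expr → x = 5.2921e-04; check Q = 0.2758

x = 5.2921e-04 M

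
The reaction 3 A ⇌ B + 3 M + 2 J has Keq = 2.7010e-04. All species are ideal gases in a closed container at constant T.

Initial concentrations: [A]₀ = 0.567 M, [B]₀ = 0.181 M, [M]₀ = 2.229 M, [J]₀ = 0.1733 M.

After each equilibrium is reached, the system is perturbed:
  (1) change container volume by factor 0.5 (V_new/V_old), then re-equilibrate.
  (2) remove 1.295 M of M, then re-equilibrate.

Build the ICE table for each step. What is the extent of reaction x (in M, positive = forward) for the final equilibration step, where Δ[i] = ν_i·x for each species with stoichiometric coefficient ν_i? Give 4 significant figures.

Q₀ = 0.3303 vs Keq = 2.7010e-04 ⇒ Q>K, reverse
Step 1:
                   A          B          M          J
  I            0.567      0.181      2.229     0.1733
  C           0.2399   -0.07997    -0.2399    -0.1599
  E           0.8069      0.101      1.989    0.01336
  solve Keq expr → x = -0.07997; check Q = 2.7010e-04
Then change container volume by factor 0.5 (V_new/V_old).
Step 2:
                   A          B          M          J
  I            1.614     0.2021      3.978    0.02672
  C          0.02512  -0.008375   -0.02512   -0.01675
  E            1.639     0.1937      3.953   0.009969
  solve Keq expr → x = -0.008375; check Q = 2.7010e-04
Then remove 1.295 M of M.
Step 3:
                   A          B          M          J
  I            1.639     0.1937      2.658   0.009969
  C         -0.01145   0.003817    0.01145   0.007635
  E            1.627     0.1975       2.67     0.0176
  solve Keq expr → x = 0.003817; check Q = 2.7010e-04

x = 0.003817 M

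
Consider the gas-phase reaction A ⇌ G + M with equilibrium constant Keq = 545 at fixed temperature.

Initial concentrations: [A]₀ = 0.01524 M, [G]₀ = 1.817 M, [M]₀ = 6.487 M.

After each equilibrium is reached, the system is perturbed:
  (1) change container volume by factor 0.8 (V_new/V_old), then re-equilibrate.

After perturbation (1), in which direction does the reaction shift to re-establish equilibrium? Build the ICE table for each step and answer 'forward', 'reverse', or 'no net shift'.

Direction: reverse

Q₀ = 773.4 vs Keq = 545 ⇒ Q>K, reverse
Step 1:
                   A          G          M
  I          0.01524      1.817      6.487
  C         0.006292  -0.006292  -0.006292
  E          0.02153      1.811      6.481
  solve Keq expr → x = -0.006292; check Q = 545
Then change container volume by factor 0.8 (V_new/V_old).
Step 2:
                   A          G          M
  I          0.02691      2.263      8.101
  C         0.006603  -0.006603  -0.006603
  E          0.03352      2.257      8.094
  solve Keq expr → x = -0.006603; check Q = 545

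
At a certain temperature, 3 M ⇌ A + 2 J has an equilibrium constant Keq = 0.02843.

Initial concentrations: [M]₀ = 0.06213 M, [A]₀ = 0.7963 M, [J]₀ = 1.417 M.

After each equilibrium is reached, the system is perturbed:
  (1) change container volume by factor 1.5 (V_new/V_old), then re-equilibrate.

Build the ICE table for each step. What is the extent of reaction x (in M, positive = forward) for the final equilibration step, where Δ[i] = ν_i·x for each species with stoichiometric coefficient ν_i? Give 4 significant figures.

x = 0 M

Q₀ = 6667 vs Keq = 0.02843 ⇒ Q>K, reverse
Step 1:
                  M         A         J
  I         0.06213    0.7963     1.417
  C           1.375   -0.4585    -0.917
  E           1.438    0.3378       0.5
  solve Keq expr → x = -0.4585; check Q = 0.02843
Then change container volume by factor 1.5 (V_new/V_old).
Step 2:
                  M         A         J
  I          0.9584    0.2252    0.3334
  C               0         0         0
  E          0.9584    0.2252    0.3334
  solve Keq expr → x = 0; check Q = 0.02843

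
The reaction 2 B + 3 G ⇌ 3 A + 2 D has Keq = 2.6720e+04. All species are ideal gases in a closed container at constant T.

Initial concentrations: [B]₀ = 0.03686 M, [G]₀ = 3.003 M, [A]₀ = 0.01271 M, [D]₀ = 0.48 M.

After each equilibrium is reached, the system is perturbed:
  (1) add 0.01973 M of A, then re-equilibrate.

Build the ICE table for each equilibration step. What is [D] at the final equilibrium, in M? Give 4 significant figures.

Q₀ = 1.2857e-05 vs Keq = 2.6720e+04 ⇒ Q<K, forward
Step 1:
                  B         G         A         D
  init      0.03686     3.003   0.01271      0.48
  Δ        -0.03685  -0.05527   0.05527   0.03685
  eq      1.1074e-05     2.948   0.06798    0.5168
  solve Keq expr → x = 0.01842; check Q = 2.6720e+04
Then add 0.01973 M of A.
Step 2:
                  B         G         A         D
  init    1.1074e-05     2.948   0.08771    0.5168
  Δ       5.1531e-06 7.7296e-06 -7.7296e-06 -5.1531e-06
  eq      1.6227e-05     2.948   0.08771    0.5168
  solve Keq expr → x = -2.5765e-06; check Q = 2.6720e+04

[D]_eq = 0.5168 M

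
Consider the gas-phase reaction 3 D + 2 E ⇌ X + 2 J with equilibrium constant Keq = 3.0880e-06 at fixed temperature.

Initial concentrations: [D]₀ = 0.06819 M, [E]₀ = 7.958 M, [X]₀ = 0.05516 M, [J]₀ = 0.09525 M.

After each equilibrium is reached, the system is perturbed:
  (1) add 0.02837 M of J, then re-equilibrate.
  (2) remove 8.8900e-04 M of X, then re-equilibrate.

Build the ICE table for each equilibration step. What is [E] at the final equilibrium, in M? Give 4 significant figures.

[E]_eq = 8.059 M

Q₀ = 0.02492 vs Keq = 3.0880e-06 ⇒ Q>K, reverse
Step 1:
                    D           E           X           J
  init        0.06819       7.958     0.05516     0.09525
  Δ            0.1268     0.08453    -0.04227    -0.08453
  eq            0.195       8.043     0.01289     0.01072
  solve Keq expr → x = -0.04227; check Q = 3.0880e-06
Then add 0.02837 M of J.
Step 2:
                    D           E           X           J
  init          0.195       8.043     0.01289     0.03909
  Δ           0.02548     0.01699   -0.008493    -0.01699
  eq           0.2205        8.06    0.004401      0.0221
  solve Keq expr → x = -0.008493; check Q = 3.0880e-06
Then remove 8.8900e-04 M of X.
Step 3:
                    D           E           X           J
  init         0.2205        8.06    0.003512      0.0221
  Δ         -0.001392 -9.2831e-04  4.6415e-04  9.2831e-04
  eq           0.2191       8.059    0.003976     0.02303
  solve Keq expr → x = 4.6415e-04; check Q = 3.0880e-06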